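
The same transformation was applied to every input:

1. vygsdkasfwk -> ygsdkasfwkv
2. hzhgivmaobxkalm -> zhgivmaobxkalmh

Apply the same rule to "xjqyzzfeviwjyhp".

The rule is to move the first character to the end.
For "xjqyzzfeviwjyhp" the result is "jqyzzfeviwjyhpx".

jqyzzfeviwjyhpx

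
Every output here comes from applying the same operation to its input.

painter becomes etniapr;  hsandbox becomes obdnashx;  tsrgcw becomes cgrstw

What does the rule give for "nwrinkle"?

lknirwne

The transformation: move the last character to the front, then reverse the string.
Working it through for "nwrinkle": intermediate "enwrinkl", final "lknirwne".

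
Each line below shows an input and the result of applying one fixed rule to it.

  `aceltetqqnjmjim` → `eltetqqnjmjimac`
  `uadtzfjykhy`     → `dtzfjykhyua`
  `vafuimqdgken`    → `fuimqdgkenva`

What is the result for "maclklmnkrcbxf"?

clklmnkrcbxfma

Each output is the input with this applied: move the first 2 characters to the end (rotate left by 2).
For "maclklmnkrcbxf" the result is "clklmnkrcbxfma".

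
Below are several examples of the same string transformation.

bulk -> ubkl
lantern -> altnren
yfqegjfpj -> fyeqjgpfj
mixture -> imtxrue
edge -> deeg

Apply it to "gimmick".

igmmcik

Rule — swap each adjacent pair of characters (1↔2, 3↔4, ...).
For "gimmick" the result is "igmmcik".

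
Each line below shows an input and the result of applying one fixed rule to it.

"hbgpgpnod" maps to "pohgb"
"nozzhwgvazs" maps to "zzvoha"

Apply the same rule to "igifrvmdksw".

What's happening: sort the characters into reverse alphabetical order, then keep every other character starting from the first (positions 1st, 3rd, 5th, ...).
On "igifrvmdksw": the first step gives "wvsrmkiigfd", and the second then gives "wsmigd".
(Check on "nozzhwgvazs": → "zzzwvsonhga" → "zzvoha" ✓)

wsmigd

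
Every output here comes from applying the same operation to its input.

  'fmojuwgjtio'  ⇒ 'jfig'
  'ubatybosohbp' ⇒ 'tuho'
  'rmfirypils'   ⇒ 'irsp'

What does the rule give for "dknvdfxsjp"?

vdpx

The transformation: keep one character in every 3, starting at position 1 (positions 1st, 4th, 7th, ...), then swap each adjacent pair of characters (1↔2, 3↔4, ...).
So "dknvdfxsjp" becomes "vdpx".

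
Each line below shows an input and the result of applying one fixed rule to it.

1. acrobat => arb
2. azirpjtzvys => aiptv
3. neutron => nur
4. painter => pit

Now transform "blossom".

In each case the input is transformed by: swap each adjacent pair of characters (1↔2, 3↔4, ...), then keep every other character starting from the second (positions 2nd, 4th, 6th, ...).
"blossom" → "lbsoosm" → "bos".

bos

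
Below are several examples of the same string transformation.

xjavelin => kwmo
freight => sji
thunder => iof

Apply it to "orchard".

What's happening: keep every other character starting from the second (positions 2nd, 4th, 6th, ...), then shift every letter 1 place forward in the alphabet (wrapping around).
Applying both steps to "orchard": "rhr", then "sis".

sis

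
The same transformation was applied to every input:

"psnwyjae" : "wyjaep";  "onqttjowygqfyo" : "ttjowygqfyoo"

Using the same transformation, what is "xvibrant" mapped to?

The pattern: move the first 3 characters to the end (rotate left by 3), then delete the last 2 characters.
"xvibrant" → "brantxvi" → "brantx".

brantx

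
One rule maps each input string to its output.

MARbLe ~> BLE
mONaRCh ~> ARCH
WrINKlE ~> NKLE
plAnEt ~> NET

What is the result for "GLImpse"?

What's happening: delete the first 3 characters, then convert every letter to uppercase.
Applying both steps to "GLImpse": "mpse", then "MPSE".

MPSE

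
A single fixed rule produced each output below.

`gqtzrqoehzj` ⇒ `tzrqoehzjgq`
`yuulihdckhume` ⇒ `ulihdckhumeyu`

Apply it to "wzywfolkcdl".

Each output is the input with this applied: move the first 2 characters to the end (rotate left by 2).
Applying that to "wzywfolkcdl" gives "ywfolkcdlwz".

ywfolkcdlwz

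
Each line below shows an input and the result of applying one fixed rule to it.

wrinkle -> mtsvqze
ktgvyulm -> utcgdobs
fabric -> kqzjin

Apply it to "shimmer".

zmuuqpa

What's happening: reverse the string, then shift every letter 8 places forward in the alphabet (wrapping around).
So "shimmer" becomes "zmuuqpa".
(Check on "fabric": → "cirbaf" → "kqzjin" ✓)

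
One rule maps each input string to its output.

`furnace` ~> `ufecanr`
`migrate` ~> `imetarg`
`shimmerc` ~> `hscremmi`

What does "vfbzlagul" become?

The rule is to move the first 2 characters to the end (rotate left by 2), then reverse the string.
For "vfbzlagul" the result is "fvlugalzb".

fvlugalzb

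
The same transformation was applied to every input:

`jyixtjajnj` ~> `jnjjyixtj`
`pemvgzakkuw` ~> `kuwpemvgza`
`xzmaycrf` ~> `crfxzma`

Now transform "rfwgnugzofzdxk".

dxkrfwgnugzof

What's happening: move the last 3 characters to the front (rotate right by 3), then delete the last character.
"rfwgnugzofzdxk" → "dxkrfwgnugzofz" → "dxkrfwgnugzof".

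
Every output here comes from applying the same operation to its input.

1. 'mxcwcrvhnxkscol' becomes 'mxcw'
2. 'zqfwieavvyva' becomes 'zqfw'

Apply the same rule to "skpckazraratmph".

skpc

Each output is the input with this applied: keep only the first 4 characters.
On "skpckazraratmph" that produces "skpc".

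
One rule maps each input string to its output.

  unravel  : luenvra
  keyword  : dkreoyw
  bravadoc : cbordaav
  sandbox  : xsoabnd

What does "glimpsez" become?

zgelsipm

Each output is the input with this applied: reverse the string, then take characters alternately from the front and the back (1st, last, 2nd, 2nd-last, ...).
On "glimpsez": the first step gives "zespmilg", and the second then gives "zgelsipm".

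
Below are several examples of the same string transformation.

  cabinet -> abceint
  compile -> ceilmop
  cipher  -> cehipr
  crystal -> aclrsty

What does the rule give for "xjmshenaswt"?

Rule — sort the characters into alphabetical order.
So "xjmshenaswt" becomes "aehjmnsstwx".

aehjmnsstwx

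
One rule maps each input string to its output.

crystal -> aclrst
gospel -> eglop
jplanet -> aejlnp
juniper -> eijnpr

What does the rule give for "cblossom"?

bclmoos

The pattern: sort the characters into alphabetical order, then delete the last character.
Doing the same to "cblossom": "bclmoos".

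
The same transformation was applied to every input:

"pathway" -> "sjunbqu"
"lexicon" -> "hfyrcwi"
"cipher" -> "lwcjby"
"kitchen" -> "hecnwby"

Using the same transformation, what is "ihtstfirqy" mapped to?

scbnmnzclk

In each case the input is transformed by: move the last character to the front, then shift every letter 6 places backward in the alphabet (wrapping around).
For "ihtstfirqy" the result is "scbnmnzclk".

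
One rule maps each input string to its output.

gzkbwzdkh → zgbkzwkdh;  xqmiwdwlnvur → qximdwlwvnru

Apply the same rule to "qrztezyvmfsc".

rqtzzevyfmcs

In each case the input is transformed by: swap each adjacent pair of characters (1↔2, 3↔4, ...).
So "qrztezyvmfsc" becomes "rqtzzevyfmcs".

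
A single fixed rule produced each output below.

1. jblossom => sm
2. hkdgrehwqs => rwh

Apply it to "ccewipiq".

iq

Looking at the pairs, the operation is to move the first 2 characters to the end (rotate left by 2), then keep one character in every 3, starting at position 3 (positions 3rd, 6th, 9th, ...).
"ccewipiq" → "iq".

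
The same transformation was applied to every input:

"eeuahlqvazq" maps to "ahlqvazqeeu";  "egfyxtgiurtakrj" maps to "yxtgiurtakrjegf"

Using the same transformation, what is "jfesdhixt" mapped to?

Rule — move the first 3 characters to the end (rotate left by 3).
For "jfesdhixt" the result is "sdhixtjfe".

sdhixtjfe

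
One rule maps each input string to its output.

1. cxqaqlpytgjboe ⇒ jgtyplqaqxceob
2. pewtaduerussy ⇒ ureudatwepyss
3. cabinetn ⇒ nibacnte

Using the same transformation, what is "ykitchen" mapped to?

ctikyneh

The pattern: reverse the string, then move the first 3 characters to the end (rotate left by 3).
"ykitchen" → "nehctiky" → "ctikyneh".
(Check on "pewtaduerussy": → "yssureudatwep" → "ureudatwepyss" ✓)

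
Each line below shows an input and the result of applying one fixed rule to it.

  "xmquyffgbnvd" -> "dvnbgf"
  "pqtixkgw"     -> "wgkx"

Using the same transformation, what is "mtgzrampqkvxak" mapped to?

kaxvkqp

Rule — take characters alternately from the front and the back (1st, last, 2nd, 2nd-last, ...), then keep every other character starting from the second (positions 2nd, 4th, 6th, ...).
"mtgzrampqkvxak" → "mktagxzvrkaqmp" → "kaxvkqp".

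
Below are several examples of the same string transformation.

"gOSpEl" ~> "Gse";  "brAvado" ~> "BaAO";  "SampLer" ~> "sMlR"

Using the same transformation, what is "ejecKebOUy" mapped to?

EEkBu

Each output is the input with this applied: flip the case of every letter, then keep every other character starting from the first (positions 1st, 3rd, 5th, ...).
Starting from "ejecKebOUy": after the first operation, "EJECkEBouY"; after the second, "EEkBu".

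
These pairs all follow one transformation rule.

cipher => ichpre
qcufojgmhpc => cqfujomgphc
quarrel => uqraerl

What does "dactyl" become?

adtcly

The pattern: swap each adjacent pair of characters (1↔2, 3↔4, ...).
For "dactyl" the result is "adtcly".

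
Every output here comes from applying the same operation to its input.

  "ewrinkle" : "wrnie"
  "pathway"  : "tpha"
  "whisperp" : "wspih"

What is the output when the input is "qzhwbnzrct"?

zzwqnhb

Each output is the input with this applied: delete the last 3 characters, then sort the characters into reverse alphabetical order.
Starting from "qzhwbnzrct": after the first operation, "qzhwbnz"; after the second, "zzwqnhb".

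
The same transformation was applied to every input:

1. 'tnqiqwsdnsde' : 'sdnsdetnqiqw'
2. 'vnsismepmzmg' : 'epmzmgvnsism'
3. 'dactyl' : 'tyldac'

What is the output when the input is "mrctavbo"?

The pattern: swap the front and back halves of the string.
So "mrctavbo" becomes "avbomrct".

avbomrct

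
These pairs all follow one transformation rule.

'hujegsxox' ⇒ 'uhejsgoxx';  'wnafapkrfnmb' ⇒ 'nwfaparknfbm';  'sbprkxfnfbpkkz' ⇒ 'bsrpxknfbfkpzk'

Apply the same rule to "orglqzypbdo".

The pattern: swap each adjacent pair of characters (1↔2, 3↔4, ...).
Applying that to "orglqzypbdo" gives "rolgzqpydbo".

rolgzqpydbo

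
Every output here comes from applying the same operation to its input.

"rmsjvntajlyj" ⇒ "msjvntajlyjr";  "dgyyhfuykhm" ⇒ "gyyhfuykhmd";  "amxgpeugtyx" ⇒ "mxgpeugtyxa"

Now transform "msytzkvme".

sytzkvmem

Each output is the input with this applied: move the first character to the end.
Applying that to "msytzkvme" gives "sytzkvmem".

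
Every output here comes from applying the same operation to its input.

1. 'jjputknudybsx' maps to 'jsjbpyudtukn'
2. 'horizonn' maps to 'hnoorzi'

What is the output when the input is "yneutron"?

The rule is to delete the last character, then take characters alternately from the front and the back (1st, last, 2nd, 2nd-last, ...).
Applying both steps to "yneutron": "yneutro", then "yonretu".
(Check on "jjputknudybsx": → "jjputknudybs" → "jsjbpyudtukn" ✓)

yonretu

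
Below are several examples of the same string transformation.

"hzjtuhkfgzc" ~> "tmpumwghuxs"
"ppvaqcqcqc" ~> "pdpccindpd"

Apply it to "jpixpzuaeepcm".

cpzwcvkcmhnrr

The rule is to shift every letter 13 places forward in the alphabet (wrapping around) — i.e. ROT13, then move the last 3 characters to the front (rotate right by 3).
For "jpixpzuaeepcm", step one produces "wcvkcmhnrrcpz"; step two turns that into "cpzwcvkcmhnrr".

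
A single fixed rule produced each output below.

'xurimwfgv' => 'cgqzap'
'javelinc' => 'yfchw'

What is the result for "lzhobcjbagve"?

ivwdvuapy

What's happening: delete the first 3 characters, then shift every letter 6 places backward in the alphabet (wrapping around).
"lzhobcjbagve" → "obcjbagve" → "ivwdvuapy".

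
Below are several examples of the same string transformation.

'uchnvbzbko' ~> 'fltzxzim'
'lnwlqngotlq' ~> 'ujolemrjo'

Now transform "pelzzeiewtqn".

jxxcgcurol

In each case the input is transformed by: shift every letter 2 places backward in the alphabet (wrapping around), then delete the first 2 characters.
For "pelzzeiewtqn", step one produces "ncjxxcgcurol"; step two turns that into "jxxcgcurol".
(Check on "lnwlqngotlq": → "jlujolemrjo" → "ujolemrjo" ✓)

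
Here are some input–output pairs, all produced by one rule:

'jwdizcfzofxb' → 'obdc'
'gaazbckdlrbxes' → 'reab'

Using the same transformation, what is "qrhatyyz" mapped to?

The rule is to swap the front and back halves of the string, then keep one character in every 3, starting at position 3 (positions 3rd, 6th, 9th, ...).
For "qrhatyyz", step one produces "tyyzqrha"; step two turns that into "yr".

yr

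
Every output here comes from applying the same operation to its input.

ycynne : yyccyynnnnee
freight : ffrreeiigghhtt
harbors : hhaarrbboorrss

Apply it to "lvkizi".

Looking at the pairs, the operation is to double every character.
For "lvkizi" the result is "llvvkkiizzii".

llvvkkiizzii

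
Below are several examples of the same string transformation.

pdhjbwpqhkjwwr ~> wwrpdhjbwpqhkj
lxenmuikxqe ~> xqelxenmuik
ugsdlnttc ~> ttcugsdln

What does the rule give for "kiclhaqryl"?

Looking at the pairs, the operation is to move the last 3 characters to the front (rotate right by 3).
So "kiclhaqryl" becomes "rylkiclhaq".

rylkiclhaq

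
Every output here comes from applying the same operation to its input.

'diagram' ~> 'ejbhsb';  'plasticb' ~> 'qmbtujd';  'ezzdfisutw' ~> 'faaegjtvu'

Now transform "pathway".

qbuixb

The pattern: delete the last character, then shift every letter 1 place forward in the alphabet (wrapping around).
Starting from "pathway": after the first operation, "pathwa"; after the second, "qbuixb".
(Check on "ezzdfisutw": → "ezzdfisut" → "faaegjtvu" ✓)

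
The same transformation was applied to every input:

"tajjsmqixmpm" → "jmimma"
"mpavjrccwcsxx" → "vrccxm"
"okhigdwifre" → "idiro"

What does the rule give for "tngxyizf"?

xifn

In each case the input is transformed by: move the first 2 characters to the end (rotate left by 2), then keep every other character starting from the second (positions 2nd, 4th, 6th, ...).
Applying both steps to "tngxyizf": "gxyizftn", then "xifn".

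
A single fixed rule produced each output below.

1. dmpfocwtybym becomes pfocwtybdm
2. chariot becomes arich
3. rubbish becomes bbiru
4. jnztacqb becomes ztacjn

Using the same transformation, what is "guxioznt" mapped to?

Each output is the input with this applied: delete the last 2 characters, then move the first 2 characters to the end (rotate left by 2).
Applying both steps to "guxioznt": "guxioz", then "xiozgu".

xiozgu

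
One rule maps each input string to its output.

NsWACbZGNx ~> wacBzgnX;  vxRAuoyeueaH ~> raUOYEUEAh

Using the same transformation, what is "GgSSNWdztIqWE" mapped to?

The rule is to flip the case of every letter, then delete the first 2 characters.
Starting from "GgSSNWdztIqWE": after the first operation, "gGssnwDZTiQwe"; after the second, "ssnwDZTiQwe".

ssnwDZTiQwe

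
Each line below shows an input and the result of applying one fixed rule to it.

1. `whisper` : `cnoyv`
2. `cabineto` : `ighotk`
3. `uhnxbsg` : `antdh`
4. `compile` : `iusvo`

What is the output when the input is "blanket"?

hrgtq

In each case the input is transformed by: shift every letter 6 places forward in the alphabet (wrapping around), then delete the last 2 characters.
On "blanket" that produces "hrgtq".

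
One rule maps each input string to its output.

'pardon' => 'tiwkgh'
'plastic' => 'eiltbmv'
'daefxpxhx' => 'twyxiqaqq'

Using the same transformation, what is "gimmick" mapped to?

bzffvbd

The pattern: swap each adjacent pair of characters (1↔2, 3↔4, ...), then shift every letter 7 places backward in the alphabet (wrapping around).
Applying both steps to "gimmick": "igmmcik", then "bzffvbd".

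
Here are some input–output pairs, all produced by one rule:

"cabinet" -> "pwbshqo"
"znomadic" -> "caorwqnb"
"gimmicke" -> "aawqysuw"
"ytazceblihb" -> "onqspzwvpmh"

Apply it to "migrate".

The transformation: shift every letter 12 places backward in the alphabet (wrapping around), then move the first 2 characters to the end (rotate left by 2).
"migrate" → "awufohs" → "ufohsaw".
(Check on "ytazceblihb": → "mhonqspzwvp" → "onqspzwvpmh" ✓)

ufohsaw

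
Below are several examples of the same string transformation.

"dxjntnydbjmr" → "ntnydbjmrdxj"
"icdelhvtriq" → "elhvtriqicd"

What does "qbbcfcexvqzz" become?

What's happening: move the first 3 characters to the end (rotate left by 3).
Applying that to "qbbcfcexvqzz" gives "cfcexvqzzqbb".

cfcexvqzzqbb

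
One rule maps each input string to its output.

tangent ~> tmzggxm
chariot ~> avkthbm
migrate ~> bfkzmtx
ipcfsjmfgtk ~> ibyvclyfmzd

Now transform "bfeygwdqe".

What's happening: shift every letter 7 places backward in the alphabet (wrapping around), then swap each adjacent pair of characters (1↔2, 3↔4, ...).
On "bfeygwdqe": the first step gives "uyxrzpwjx", and the second then gives "yurxpzjwx".

yurxpzjwx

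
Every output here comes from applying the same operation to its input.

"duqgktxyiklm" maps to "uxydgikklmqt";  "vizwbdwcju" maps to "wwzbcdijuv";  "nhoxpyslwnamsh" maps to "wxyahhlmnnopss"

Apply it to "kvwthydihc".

vwycdhhikt

The pattern: sort the characters into alphabetical order, then move the last 3 characters to the front (rotate right by 3).
For "kvwthydihc", step one produces "cdhhiktvwy"; step two turns that into "vwycdhhikt".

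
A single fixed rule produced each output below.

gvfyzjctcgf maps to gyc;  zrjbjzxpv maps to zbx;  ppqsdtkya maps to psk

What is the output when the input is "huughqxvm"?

hgx

The transformation: delete the last 2 characters, then keep one character in every 3, starting at position 1 (positions 1st, 4th, 7th, ...).
"huughqxvm" → "huughqx" → "hgx".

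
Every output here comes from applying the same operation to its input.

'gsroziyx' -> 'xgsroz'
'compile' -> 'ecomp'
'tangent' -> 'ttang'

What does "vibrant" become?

tvibr

What's happening: move the last character to the front, then delete the last 2 characters.
Working it through for "vibrant": intermediate "tvibran", final "tvibr".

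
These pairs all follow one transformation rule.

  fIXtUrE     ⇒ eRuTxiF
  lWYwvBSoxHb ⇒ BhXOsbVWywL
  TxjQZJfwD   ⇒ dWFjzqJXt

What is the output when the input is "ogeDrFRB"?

brfRdEGO

What's happening: reverse the string, then flip the case of every letter.
On "ogeDrFRB": the first step gives "BRFrDego", and the second then gives "brfRdEGO".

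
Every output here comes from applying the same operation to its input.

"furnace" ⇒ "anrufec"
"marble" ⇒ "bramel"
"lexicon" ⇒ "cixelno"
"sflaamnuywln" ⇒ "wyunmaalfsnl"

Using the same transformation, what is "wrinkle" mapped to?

Each output is the input with this applied: move the last 2 characters to the front (rotate right by 2), then reverse the string.
Working it through for "wrinkle": intermediate "lewrink", final "knirwel".
(Check on "furnace": → "cefurna" → "anrufec" ✓)

knirwel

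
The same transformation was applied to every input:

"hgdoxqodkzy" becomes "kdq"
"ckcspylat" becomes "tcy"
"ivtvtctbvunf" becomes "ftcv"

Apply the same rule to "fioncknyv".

The transformation: keep one character in every 3, starting at position 3 (positions 3rd, 6th, 9th, ...), then move the last character to the front.
Starting from "fioncknyv": after the first operation, "okv"; after the second, "vok".
(Check on "ckcspylat": → "cyt" → "tcy" ✓)

vok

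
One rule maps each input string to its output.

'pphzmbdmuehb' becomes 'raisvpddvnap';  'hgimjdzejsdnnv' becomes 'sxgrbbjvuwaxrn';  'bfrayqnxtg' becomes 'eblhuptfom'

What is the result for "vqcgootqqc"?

cheeqjequc

The pattern: shift every letter 12 places backward in the alphabet (wrapping around), then swap the front and back halves of the string.
Applying both steps to "vqcgootqqc": "jequccheeq", then "cheeqjequc".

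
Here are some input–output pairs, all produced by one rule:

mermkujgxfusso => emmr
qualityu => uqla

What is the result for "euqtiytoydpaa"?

The transformation: swap each adjacent pair of characters (1↔2, 3↔4, ...), then keep only the first 4 characters.
Doing the same to "euqtiytoydpaa": "uetq".

uetq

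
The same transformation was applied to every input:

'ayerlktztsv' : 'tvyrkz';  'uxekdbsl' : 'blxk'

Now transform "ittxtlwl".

lltx

In each case the input is transformed by: move the last 3 characters to the front (rotate right by 3), then keep every other character starting from the first (positions 1st, 3rd, 5th, ...).
Doing the same to "ittxtlwl": "lltx".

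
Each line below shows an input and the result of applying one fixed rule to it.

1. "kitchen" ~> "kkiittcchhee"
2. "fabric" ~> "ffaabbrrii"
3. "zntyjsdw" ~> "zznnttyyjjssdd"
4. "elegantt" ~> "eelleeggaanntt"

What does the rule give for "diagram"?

ddiiaaggrraa

What's happening: delete the last character, then double every character.
Working it through for "diagram": intermediate "diagra", final "ddiiaaggrraa".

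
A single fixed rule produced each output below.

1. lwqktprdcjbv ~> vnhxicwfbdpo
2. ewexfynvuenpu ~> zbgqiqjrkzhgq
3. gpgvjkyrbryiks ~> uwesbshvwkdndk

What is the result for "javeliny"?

uzkvmhqx

Looking at the pairs, the operation is to move the last 3 characters to the front (rotate right by 3), then shift every letter 12 places forward in the alphabet (wrapping around).
Applying both steps to "javeliny": "inyjavel", then "uzkvmhqx".
(Check on "ewexfynvuenpu": → "npuewexfynvue" → "zbgqiqjrkzhgq" ✓)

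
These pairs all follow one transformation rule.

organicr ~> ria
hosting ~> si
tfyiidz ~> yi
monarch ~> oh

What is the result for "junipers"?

The pattern: sort the characters into reverse alphabetical order, then keep one character in every 3, starting at position 2 (positions 2nd, 5th, 8th, ...).
Applying both steps to "junipers": "usrpnjie", then "sne".

sne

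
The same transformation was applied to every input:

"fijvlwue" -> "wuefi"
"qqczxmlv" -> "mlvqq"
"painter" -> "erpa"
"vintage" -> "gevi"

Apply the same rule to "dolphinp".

inpdo

Rule — move the first 2 characters to the end (rotate left by 2), then delete the first 3 characters.
Starting from "dolphinp": after the first operation, "lphinpdo"; after the second, "inpdo".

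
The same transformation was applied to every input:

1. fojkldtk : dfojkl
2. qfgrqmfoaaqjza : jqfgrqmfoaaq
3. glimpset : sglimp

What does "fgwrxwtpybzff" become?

What's happening: delete the last 2 characters, then move the last character to the front.
"fgwrxwtpybzff" → "fgwrxwtpybz" → "zfgwrxwtpyb".

zfgwrxwtpyb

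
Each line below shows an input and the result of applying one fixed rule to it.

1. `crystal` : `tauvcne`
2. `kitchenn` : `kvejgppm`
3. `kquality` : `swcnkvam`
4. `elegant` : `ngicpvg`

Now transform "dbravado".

In each case the input is transformed by: move the first character to the end, then shift every letter 2 places forward in the alphabet (wrapping around).
For "dbravado", step one produces "bravadod"; step two turns that into "dtcxcfqf".

dtcxcfqf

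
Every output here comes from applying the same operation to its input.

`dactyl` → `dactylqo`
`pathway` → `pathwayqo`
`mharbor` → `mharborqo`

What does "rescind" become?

What's happening: append "qo".
So "rescind" becomes "rescindqo".

rescindqo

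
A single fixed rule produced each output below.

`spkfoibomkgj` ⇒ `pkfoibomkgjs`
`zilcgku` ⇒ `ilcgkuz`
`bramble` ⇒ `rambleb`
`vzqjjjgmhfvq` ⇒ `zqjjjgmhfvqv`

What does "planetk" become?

What's happening: move the first character to the end.
Doing the same to "planetk": "lanetkp".

lanetkp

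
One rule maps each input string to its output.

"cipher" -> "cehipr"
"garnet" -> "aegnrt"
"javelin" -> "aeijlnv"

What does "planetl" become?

aellnpt

The transformation: sort the characters into alphabetical order.
On "planetl" that produces "aellnpt".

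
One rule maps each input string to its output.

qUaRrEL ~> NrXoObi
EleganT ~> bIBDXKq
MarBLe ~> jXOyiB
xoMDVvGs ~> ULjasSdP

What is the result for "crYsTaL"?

ZOvPqXi

The pattern: shift every letter 3 places backward in the alphabet (wrapping around), then flip the case of every letter.
For "crYsTaL", step one produces "zoVpQxI"; step two turns that into "ZOvPqXi".
(Check on "xoMDVvGs": → "ulJASsDp" → "ULjasSdP" ✓)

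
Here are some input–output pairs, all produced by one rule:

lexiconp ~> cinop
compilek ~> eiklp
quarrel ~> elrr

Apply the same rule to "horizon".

Rule — delete the first 3 characters, then sort the characters into alphabetical order.
On "horizon": the first step gives "izon", and the second then gives "inoz".
(Check on "quarrel": → "rrel" → "elrr" ✓)

inoz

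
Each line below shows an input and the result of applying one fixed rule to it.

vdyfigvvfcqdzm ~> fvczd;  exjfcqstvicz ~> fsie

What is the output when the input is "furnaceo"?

The rule is to move the first 2 characters to the end (rotate left by 2), then keep one character in every 3, starting at position 2 (positions 2nd, 5th, 8th, ...).
Starting from "furnaceo": after the first operation, "rnaceofu"; after the second, "neu".
(Check on "vdyfigvvfcqdzm": → "yfigvvfcqdzmvd" → "fvczd" ✓)

neu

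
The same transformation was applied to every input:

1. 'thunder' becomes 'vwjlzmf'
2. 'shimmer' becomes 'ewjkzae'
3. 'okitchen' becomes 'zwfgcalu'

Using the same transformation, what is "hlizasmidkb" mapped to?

In each case the input is transformed by: move the last 3 characters to the front (rotate right by 3), then shift every letter 8 places backward in the alphabet (wrapping around).
On "hlizasmidkb": the first step gives "dkbhlizasmi", and the second then gives "vctzdarskea".
(Check on "okitchen": → "henokitc" → "zwfgcalu" ✓)

vctzdarskea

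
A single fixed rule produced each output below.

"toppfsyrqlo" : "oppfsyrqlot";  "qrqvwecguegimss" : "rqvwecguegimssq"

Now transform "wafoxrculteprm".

afoxrculteprmw

The pattern: move the first character to the end.
Applying that to "wafoxrculteprm" gives "afoxrculteprmw".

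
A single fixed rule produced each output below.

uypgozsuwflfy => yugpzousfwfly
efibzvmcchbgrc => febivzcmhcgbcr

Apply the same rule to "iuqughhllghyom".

Each output is the input with this applied: swap each adjacent pair of characters (1↔2, 3↔4, ...).
Applying that to "iuqughhllghyom" gives "uiuqhglhglyhmo".

uiuqhglhglyhmo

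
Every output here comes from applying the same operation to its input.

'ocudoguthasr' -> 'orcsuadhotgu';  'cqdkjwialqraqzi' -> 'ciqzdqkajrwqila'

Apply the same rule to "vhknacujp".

What's happening: take characters alternately from the front and the back (1st, last, 2nd, 2nd-last, ...).
For "vhknacujp" the result is "vphjkunca".

vphjkunca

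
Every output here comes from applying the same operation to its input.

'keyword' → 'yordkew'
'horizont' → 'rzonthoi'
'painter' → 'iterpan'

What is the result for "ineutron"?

The transformation: move the first 3 characters to the end (rotate left by 3), then swap the first and last characters.
On "ineutron" that produces "etroninu".
(Check on "keyword": → "wordkey" → "yordkew" ✓)

etroninu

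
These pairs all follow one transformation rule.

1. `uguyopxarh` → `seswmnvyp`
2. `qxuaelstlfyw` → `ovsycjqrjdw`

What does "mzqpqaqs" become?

The rule is to shift every letter 2 places backward in the alphabet (wrapping around), then delete the last character.
For "mzqpqaqs" the result is "kxonoyo".

kxonoyo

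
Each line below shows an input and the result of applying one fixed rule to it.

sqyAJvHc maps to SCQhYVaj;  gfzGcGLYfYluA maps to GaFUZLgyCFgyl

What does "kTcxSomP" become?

The transformation: flip the case of every letter, then take characters alternately from the front and the back (1st, last, 2nd, 2nd-last, ...).
Starting from "kTcxSomP": after the first operation, "KtCXsOMp"; after the second, "KptMCOXs".

KptMCOXs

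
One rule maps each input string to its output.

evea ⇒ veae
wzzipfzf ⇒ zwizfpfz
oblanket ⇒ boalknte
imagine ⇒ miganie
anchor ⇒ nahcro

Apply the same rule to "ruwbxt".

urbwtx

Each output is the input with this applied: swap each adjacent pair of characters (1↔2, 3↔4, ...).
Doing the same to "ruwbxt": "urbwtx".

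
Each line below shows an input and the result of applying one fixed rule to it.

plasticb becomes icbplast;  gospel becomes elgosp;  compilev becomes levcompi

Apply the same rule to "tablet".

In each case the input is transformed by: swap the front and back halves of the string, then move the first character to the end.
For "tablet", step one produces "lettab"; step two turns that into "ettabl".

ettabl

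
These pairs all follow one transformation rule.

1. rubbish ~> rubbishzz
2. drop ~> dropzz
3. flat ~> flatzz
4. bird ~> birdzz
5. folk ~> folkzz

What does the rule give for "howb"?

The transformation: append "zz".
On "howb" that produces "howbzz".

howbzz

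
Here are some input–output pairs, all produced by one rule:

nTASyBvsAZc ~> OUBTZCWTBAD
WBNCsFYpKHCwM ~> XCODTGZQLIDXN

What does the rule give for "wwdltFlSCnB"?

Each output is the input with this applied: shift every letter 1 place forward in the alphabet (wrapping around), then convert every letter to uppercase.
"wwdltFlSCnB" → "xxemuGmTDoC" → "XXEMUGMTDOC".

XXEMUGMTDOC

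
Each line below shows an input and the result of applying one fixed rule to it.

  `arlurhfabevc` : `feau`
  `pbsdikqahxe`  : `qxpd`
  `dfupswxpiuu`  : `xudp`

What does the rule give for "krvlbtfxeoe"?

fokl

The pattern: keep one character in every 3, starting at position 1 (positions 1st, 4th, 7th, ...), then swap the front and back halves of the string.
On "krvlbtfxeoe": the first step gives "klfo", and the second then gives "fokl".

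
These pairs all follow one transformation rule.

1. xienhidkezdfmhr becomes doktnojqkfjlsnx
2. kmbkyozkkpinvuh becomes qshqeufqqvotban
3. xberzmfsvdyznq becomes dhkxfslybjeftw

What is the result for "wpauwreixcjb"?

The transformation: shift every letter 6 places forward in the alphabet (wrapping around).
"wpauwreixcjb" → "cvgacxkodiph".

cvgacxkodiph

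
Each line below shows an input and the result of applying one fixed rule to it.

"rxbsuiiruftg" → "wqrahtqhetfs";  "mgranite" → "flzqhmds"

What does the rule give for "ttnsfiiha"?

ssrmheghz

Rule — swap each adjacent pair of characters (1↔2, 3↔4, ...), then shift every letter 1 place backward in the alphabet (wrapping around).
Working it through for "ttnsfiiha": intermediate "ttsnifhia", final "ssrmheghz".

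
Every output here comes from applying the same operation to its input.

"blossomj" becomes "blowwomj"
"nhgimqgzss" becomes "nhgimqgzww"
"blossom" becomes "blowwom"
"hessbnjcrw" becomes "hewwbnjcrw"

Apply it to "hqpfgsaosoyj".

hqpfgwaowoyj

The transformation: replace every "s" with "w".
On "hqpfgsaosoyj" that produces "hqpfgwaowoyj".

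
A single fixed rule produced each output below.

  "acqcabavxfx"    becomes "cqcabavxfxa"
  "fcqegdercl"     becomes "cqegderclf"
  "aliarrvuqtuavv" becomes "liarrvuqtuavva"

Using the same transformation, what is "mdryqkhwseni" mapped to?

dryqkhwsenim

What's happening: move the first character to the end.
Applying that to "mdryqkhwseni" gives "dryqkhwsenim".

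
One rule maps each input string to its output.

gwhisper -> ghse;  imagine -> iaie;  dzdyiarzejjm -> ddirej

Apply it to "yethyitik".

Each output is the input with this applied: keep every other character starting from the first (positions 1st, 3rd, 5th, ...).
Doing the same to "yethyitik": "ytytk".

ytytk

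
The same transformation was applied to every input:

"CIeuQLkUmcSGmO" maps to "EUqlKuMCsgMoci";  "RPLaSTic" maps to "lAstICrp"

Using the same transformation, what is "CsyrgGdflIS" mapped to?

The transformation: flip the case of every letter, then move the first 2 characters to the end (rotate left by 2).
On "CsyrgGdflIS" that produces "YRGgDFLiscS".
(Check on "RPLaSTic": → "rplAstIC" → "lAstICrp" ✓)

YRGgDFLiscS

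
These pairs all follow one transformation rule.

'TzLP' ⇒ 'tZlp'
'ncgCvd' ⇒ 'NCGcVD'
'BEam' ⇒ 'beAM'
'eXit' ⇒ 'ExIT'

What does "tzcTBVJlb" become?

TZCtbvjLB

The pattern: flip the case of every letter.
For "tzcTBVJlb" the result is "TZCtbvjLB".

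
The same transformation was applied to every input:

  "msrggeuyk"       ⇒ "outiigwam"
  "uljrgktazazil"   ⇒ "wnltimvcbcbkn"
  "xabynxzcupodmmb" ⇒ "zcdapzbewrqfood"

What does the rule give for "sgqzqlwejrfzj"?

Looking at the pairs, the operation is to shift every letter 2 places forward in the alphabet (wrapping around).
For "sgqzqlwejrfzj" the result is "uisbsnyglthbl".

uisbsnyglthbl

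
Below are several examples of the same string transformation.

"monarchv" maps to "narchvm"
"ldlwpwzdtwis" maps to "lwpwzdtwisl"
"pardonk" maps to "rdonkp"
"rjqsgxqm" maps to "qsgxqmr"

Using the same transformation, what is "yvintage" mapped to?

Looking at the pairs, the operation is to move the first 2 characters to the end (rotate left by 2), then delete the last character.
Working it through for "yvintage": intermediate "intageyv", final "intagey".

intagey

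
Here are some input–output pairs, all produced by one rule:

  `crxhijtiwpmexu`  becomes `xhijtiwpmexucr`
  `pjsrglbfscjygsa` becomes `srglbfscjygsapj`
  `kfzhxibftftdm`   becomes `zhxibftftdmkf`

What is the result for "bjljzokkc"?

ljzokkcbj

What's happening: move the first 2 characters to the end (rotate left by 2).
On "bjljzokkc" that produces "ljzokkcbj".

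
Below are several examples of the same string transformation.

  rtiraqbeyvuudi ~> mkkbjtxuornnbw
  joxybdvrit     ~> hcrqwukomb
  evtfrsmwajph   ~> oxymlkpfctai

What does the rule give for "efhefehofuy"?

The rule is to shift every letter 7 places backward in the alphabet (wrapping around), then swap each adjacent pair of characters (1↔2, 3↔4, ...).
Applying both steps to "efhefehofuy": "xyaxyxahynr", then "yxxaxyhanyr".

yxxaxyhanyr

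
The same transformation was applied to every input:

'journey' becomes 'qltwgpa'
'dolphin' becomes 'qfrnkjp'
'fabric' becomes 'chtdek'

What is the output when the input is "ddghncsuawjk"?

ffjiepwuycml

The rule is to shift every letter 2 places forward in the alphabet (wrapping around), then swap each adjacent pair of characters (1↔2, 3↔4, ...).
For "ddghncsuawjk", step one produces "ffijpeuwcylm"; step two turns that into "ffjiepwuycml".
(Check on "dolphin": → "fqnrjkp" → "qfrnkjp" ✓)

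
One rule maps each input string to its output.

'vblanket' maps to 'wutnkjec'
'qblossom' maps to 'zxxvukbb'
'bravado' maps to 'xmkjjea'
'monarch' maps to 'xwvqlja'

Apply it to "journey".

The transformation: shift every letter 9 places forward in the alphabet (wrapping around), then sort the characters into reverse alphabetical order.
On "journey": the first step gives "sxdawnh", and the second then gives "xwsnhda".
(Check on "monarch": → "vxwjalq" → "xwvqlja" ✓)

xwsnhda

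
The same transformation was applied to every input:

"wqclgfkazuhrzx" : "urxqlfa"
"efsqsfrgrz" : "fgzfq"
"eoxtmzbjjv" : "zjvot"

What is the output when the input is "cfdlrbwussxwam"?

swmflbu

The transformation: keep every other character starting from the second (positions 2nd, 4th, 6th, ...), then move the last 3 characters to the front (rotate right by 3).
Working it through for "cfdlrbwussxwam": intermediate "flbuswm", final "swmflbu".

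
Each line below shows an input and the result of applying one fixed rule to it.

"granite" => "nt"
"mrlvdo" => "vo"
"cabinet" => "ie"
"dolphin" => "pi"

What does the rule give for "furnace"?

nc

The transformation: keep every other character starting from the second (positions 2nd, 4th, 6th, ...), then delete the first character.
For "furnace", step one produces "unc"; step two turns that into "nc".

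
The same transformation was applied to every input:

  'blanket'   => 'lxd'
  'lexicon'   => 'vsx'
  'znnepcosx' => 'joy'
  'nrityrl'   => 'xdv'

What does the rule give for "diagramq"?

What's happening: keep one character in every 3, starting at position 1 (positions 1st, 4th, 7th, ...), then shift every letter 10 places forward in the alphabet (wrapping around).
Starting from "diagramq": after the first operation, "dgm"; after the second, "nqw".
(Check on "znnepcosx": → "zeo" → "joy" ✓)

nqw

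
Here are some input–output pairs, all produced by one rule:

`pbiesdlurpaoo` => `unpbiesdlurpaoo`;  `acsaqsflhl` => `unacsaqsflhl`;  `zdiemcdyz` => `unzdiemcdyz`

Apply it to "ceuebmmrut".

Rule — prepend "un".
For "ceuebmmrut" the result is "unceuebmmrut".

unceuebmmrut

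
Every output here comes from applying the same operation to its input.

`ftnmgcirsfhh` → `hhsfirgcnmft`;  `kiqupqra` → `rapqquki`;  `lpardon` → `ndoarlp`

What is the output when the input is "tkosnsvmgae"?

egavmnsostk

Each output is the input with this applied: swap each adjacent pair of characters (1↔2, 3↔4, ...), then reverse the string.
Starting from "tkosnsvmgae": after the first operation, "ktsosnmvage"; after the second, "egavmnsostk".
(Check on "ftnmgcirsfhh": → "tfmncgrifshh" → "hhsfirgcnmft" ✓)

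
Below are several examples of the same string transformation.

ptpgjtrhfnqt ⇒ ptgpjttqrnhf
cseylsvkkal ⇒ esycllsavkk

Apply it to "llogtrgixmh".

olglthrmgxi

Each output is the input with this applied: move the first 2 characters to the end (rotate left by 2), then take characters alternately from the front and the back (1st, last, 2nd, 2nd-last, ...).
"llogtrgixmh" → "ogtrgixmhll" → "olglthrmgxi".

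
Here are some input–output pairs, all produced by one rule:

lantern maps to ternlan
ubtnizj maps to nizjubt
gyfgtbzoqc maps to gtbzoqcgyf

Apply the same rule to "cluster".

sterclu

Looking at the pairs, the operation is to move the first 3 characters to the end (rotate left by 3).
On "cluster" that produces "sterclu".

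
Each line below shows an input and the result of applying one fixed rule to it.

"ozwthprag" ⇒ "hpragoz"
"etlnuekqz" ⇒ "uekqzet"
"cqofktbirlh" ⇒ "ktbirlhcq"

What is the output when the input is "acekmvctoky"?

mvctokyac

The rule is to move the first 2 characters to the end (rotate left by 2), then delete the first 2 characters.
"acekmvctoky" → "ekmvctokyac" → "mvctokyac".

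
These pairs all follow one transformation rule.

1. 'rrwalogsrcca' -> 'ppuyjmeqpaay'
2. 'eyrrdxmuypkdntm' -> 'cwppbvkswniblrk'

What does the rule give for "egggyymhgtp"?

The rule is to shift every letter 2 places backward in the alphabet (wrapping around).
So "egggyymhgtp" becomes "ceeewwkfern".

ceeewwkfern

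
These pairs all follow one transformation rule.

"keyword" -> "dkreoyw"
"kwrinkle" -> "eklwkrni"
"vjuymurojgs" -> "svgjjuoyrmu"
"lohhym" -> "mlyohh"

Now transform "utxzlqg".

guqtlxz

What's happening: reverse the string, then take characters alternately from the front and the back (1st, last, 2nd, 2nd-last, ...).
On "utxzlqg": the first step gives "gqlzxtu", and the second then gives "guqtlxz".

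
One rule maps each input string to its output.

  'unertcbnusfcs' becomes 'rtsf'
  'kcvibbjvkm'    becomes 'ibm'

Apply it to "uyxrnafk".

rn

In each case the input is transformed by: swap each adjacent pair of characters (1↔2, 3↔4, ...), then keep one character in every 3, starting at position 3 (positions 3rd, 6th, 9th, ...).
For "uyxrnafk", step one produces "yurxankf"; step two turns that into "rn".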